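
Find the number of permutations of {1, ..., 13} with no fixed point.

D(n) = (n-1)(D(n-1) + D(n-2)), D(0)=1, D(1)=0.
Building up: D(2)=1, D(3)=2, D(4)=9, D(5)=44, D(6)=265, D(7)=1854, D(8)=14833, D(9)=133496, D(10)=1334961, D(11)=14684570, D(12)=176214841.
D(13) = 12 x (D(12) + D(11)) = 12 x (176214841 + 14684570).

Final answer: D(13) = 2290792932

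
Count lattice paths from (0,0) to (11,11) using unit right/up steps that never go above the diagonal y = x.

Total monotonic paths to (11,11): C(22,11) = 705432.
By the reflection principle, paths that go above the diagonal number C(22,12) = 646646.
Valid Dyck paths: 705432 - 646646.
(These counts are the Catalan numbers.)

Final answer: C_{11} = 58786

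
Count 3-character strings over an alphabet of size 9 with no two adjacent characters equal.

Let g(n) count such strings. g(1) = 9, and each valid string of length n-1 extends in 8 ways (any symbol but the last), so g(n) = 8 g(n-1).
Total: g(3) = 9 x 8^2.

Final answer: 9 x 8^{2} = 576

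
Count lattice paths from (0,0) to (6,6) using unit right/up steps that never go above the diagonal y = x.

Total monotonic paths to (6,6): C(12,6) = 924.
Paths that cross above y=x (reflection bijection): C(12,7) = 792.
Valid Dyck paths: 924 - 792.
(This is the Catalan number C_{6}.)

Final answer: C_{6} = 132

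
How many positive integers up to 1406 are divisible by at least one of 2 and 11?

Multiples of 2: 703. Multiples of 11: 127. Of both (lcm=22): 63.
By inclusion-exclusion: 703 + 127 - 63.

Final answer: 767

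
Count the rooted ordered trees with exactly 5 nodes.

This is a standard Catalan-number count: the answer is C_n. Here n = 5 - 1 = 4.
C_n = C(2n,n)/(n+1), so C_{4} = C(8,4)/5 = 70/5.

Final answer: C_{4} = 14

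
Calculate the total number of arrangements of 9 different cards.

The number of ways to arrange 9 distinct objects is 9!.

Final answer: 9! = 362880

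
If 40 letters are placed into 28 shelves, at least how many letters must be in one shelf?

By the pigeonhole principle: ceiling(40/28).

Final answer: 2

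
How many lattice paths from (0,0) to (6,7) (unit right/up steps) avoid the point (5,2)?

Total paths to (6,7): C(13,7) = 1716.
Paths through (5,2): C(7,2) x C(6,5) = 126.
Avoiding (5,2): 1716 - 126.

Final answer: 1590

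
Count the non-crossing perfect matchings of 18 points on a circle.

This is counted by the nth Catalan number C_n. Here n = 18/2 = 9.
C_n = (2n)!/(n!(n+1)!), so C_{9} = 18!/(9! x 10!) = C(18,9)/10 = 48620/10.

Final answer: C_{9} = 4862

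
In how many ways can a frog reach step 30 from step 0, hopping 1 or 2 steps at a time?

Let f(n) be the number of climbs. Removing the last move (1 or 2 steps) gives f(n) = f(n-1) + f(n-2); base cases f(1)=1, f(2)=2.
Computing successive values: f(1)=1, f(2)=2, f(3)=3, f(4)=5, f(5)=8, f(6)=13, f(7)=21, f(8)=34, f(9)=55, f(10)=89, f(11)=144, f(12)=233, f(13)=377, f(14)=610, f(15)=987, f(16)=1597, f(17)=2584, f(18)=4181, f(19)=6765, f(20)=10946, f(21)=17711, f(22)=28657, f(23)=46368, f(24)=75025, f(25)=121393, f(26)=196418, f(27)=317811, f(28)=514229, f(29)=832040, f(30)=1346269.

Final answer: 1346269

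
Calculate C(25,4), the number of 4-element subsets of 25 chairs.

C(25,4) = 25!/(4! x (25-4)!).

Final answer: C(25,4) = 12650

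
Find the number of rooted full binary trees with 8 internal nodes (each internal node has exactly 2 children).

This is counted by the nth Catalan number C_n. Here n = 8.
Using C_0 = 1 and C_(k+1) = C_k x 2(2k+1)/(k+2), build up term by term: C_1=1, C_2=2, C_3=5, C_4=14, C_5=42, C_6=132, C_7=429, C_8=1430.

Final answer: C_{8} = 1430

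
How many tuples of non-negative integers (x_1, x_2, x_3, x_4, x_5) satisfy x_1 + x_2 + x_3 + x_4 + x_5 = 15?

Stars and bars with 15 stars and 4 bars:
C(15+5-1, 5-1) = C(19,4).

Final answer: C(19,4) = 3876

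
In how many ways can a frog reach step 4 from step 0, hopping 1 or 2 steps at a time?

Let f(n) count the ways. The last step is size 1 or 2, so f(n) = f(n-1) + f(n-2) with f(1)=1, f(2)=2.
Iterating the recurrence: f(1)=1, f(2)=2, f(3)=3, f(4)=5.

Final answer: 5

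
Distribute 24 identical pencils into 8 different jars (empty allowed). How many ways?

Stars and bars: C(n+k-1, k-1) = C(31,7).

Final answer: C(31,7) = 2629575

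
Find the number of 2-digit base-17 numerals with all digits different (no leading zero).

The leading digit has 16 choices (anything but zero); the next has 16 (anything but the first), then 15, and so on, one fewer each time.
Total: 16 x 16.

Final answer: 256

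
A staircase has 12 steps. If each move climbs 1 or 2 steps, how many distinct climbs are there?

Let f(n) count the ways. The last step is size 1 or 2, so f(n) = f(n-1) + f(n-2) with f(1)=1, f(2)=2.
Iterating the recurrence: f(1)=1, f(2)=2, f(3)=3, f(4)=5, f(5)=8, f(6)=13, f(7)=21, f(8)=34, f(9)=55, f(10)=89, f(11)=144, f(12)=233.

Final answer: 233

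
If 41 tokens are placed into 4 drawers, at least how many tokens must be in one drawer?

By the pigeonhole principle: ceiling(41/4).

Final answer: 11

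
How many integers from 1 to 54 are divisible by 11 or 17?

Multiples of 11: 4. Multiples of 17: 3. Of both (lcm=187): 0.
By inclusion-exclusion: 4 + 3 - 0.

Final answer: 7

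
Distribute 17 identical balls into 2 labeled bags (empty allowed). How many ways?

Stars and bars: C(n+k-1, k-1) = C(18,1).

Final answer: C(18,1) = 18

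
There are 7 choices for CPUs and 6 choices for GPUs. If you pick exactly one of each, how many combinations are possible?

By the multiplication principle: 7 x 6.

Final answer: 42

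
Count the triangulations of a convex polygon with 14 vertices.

The structures are counted by the Catalan number C_n. Here n = 14 - 2 = 12.
C_n = (2n)!/(n!(n+1)!), so C_{12} = 24!/(12! x 13!) = C(24,12)/13 = 2704156/13.

Final answer: C_{12} = 208012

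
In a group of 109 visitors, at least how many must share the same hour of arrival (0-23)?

There are 24 possible values for hour of arrival (0-23). With 109 visitors and 24 categories, by pigeonhole: ceiling(109/24).

Final answer: 5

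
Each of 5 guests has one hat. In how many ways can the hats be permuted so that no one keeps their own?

D(n) = (n-1)(D(n-1) + D(n-2)), D(0)=1, D(1)=0.
D(2) = 1 x (0 + 1) = 1
D(3) = 2 x (1 + 0) = 2
D(4) = 3 x (2 + 1) = 9
D(5) = 4 x (D(4) + D(3)) = 4 x (9 + 2)

Final answer: D(5) = 44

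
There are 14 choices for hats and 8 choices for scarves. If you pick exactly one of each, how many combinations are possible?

By the multiplication principle: 14 x 8.

Final answer: 112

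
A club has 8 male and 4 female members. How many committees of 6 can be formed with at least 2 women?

Sum over valid woman counts:
C(4,2)C(8,4) = 420
C(4,3)C(8,3) = 224
C(4,4)C(8,2) = 28
Total: 420 + 224 + 28.

Final answer: 672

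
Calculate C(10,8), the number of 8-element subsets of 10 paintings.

C(10,8) = 10!/(8! x (10-8)!).

Final answer: C(10,8) = 45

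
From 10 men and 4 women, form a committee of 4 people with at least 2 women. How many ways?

Sum over valid woman counts:
C(4,2)C(10,2) = 270
C(4,3)C(10,1) = 40
C(4,4)C(10,0) = 1
Total: 270 + 40 + 1.

Final answer: 311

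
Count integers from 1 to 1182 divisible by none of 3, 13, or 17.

|div by 3|=394, |div by 13|=90, |div by 17|=69.
|div by 3&13|=30, |div by 3&17|=23, |div by 13&17|=5, |div by all|=1.
By inclusion-exclusion, divisible by at least one: 394+90+69-30-23-5+1 = 496.
Not divisible by any: 1182 - 496.

Final answer: 686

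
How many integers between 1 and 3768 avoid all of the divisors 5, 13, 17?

|div by 5|=753, |div by 13|=289, |div by 17|=221.
|div by 5&13|=57, |div by 5&17|=44, |div by 13&17|=17, |div by all|=3.
By inclusion-exclusion, divisible by at least one: 753+289+221-57-44-17+3 = 1148.
Not divisible by any: 3768 - 1148.

Final answer: 2620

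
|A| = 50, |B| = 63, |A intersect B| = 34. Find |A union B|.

|A union B| = |A| + |B| - |A intersect B| = 50 + 63 - 34.

Final answer: 79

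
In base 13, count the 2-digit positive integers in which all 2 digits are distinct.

First digit: 12 (nonzero). Second: 12 (not first). Third: 11, etc.
Total: 12 x 12.

Final answer: 144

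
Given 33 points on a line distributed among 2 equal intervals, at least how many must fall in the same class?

By pigeonhole with 33 objects and 2 categories: ceiling(33/2).

Final answer: 17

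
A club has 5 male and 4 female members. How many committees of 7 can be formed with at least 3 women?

Sum over valid woman counts:
C(4,3)C(5,4) = 20
C(4,4)C(5,3) = 10
Total: 20 + 10.

Final answer: 30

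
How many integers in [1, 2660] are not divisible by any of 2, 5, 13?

|div by 2|=1330, |div by 5|=532, |div by 13|=204.
|div by 2&5|=266, |div by 2&13|=102, |div by 5&13|=40, |div by all|=20.
By inclusion-exclusion, divisible by at least one: 1330+532+204-266-102-40+20 = 1678.
Not divisible by any: 2660 - 1678.

Final answer: 982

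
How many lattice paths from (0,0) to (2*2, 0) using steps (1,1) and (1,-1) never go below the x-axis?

Total monotonic paths to (2,2): C(4,2) = 6.
Reflecting each bad path at its first crossing gives a bijection with paths to (1,3): C(4,3) = 4.
Valid Dyck paths: 6 - 4.
(These counts are the Catalan numbers.)

Final answer: C_{2} = 2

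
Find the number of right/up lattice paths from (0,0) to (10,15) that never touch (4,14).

Total paths to (10,15): C(25,15) = 3268760.
Paths through (4,14): C(18,14) x C(7,1) = 21420.
Avoiding (4,14): 3268760 - 21420.

Final answer: 3247340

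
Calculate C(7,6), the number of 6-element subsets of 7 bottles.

C(7,6) = 7!/(6! x (7-6)!).

Final answer: C(7,6) = 7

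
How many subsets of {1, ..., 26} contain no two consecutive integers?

Condition on whether n belongs to the subset: if not, any valid subset of {1, ..., n-1} works (a(n-1)); if so, n-1 is excluded and the rest is a valid subset of {1, ..., n-2} (a(n-2)). Hence a(n) = a(n-1) + a(n-2), a(1)=2, a(2)=3.
Iterating the recurrence: a(1)=2, a(2)=3, a(3)=5, a(4)=8, a(5)=13, a(6)=21, a(7)=34, a(8)=55, a(9)=89, a(10)=144, a(11)=233, a(12)=377, a(13)=610, a(14)=987, a(15)=1597, a(16)=2584, a(17)=4181, a(18)=6765, a(19)=10946, a(20)=17711, a(21)=28657, a(22)=46368, a(23)=75025, a(24)=121393, a(25)=196418, a(26)=317811.

Final answer: 317811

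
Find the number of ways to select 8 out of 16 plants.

C(16,8) = 16!/(8! x 8!).

Final answer: \binom{16}{8} = 12870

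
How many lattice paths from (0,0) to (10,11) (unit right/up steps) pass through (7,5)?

Paths (0,0)->(7,5): C(12,5) = 792.
Paths (7,5)->(10,11): C(9,6) = 84.
By multiplication principle: 792 x 84.

Final answer: 66528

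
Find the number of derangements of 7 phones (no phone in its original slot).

Derangements satisfy D(n) = (n-1)(D(n-1) + D(n-2)), starting from D(0)=1, D(1)=0.
D(2) = 1 x (0 + 1) = 1
D(3) = 2 x (1 + 0) = 2
D(4) = 3 x (2 + 1) = 9
D(5) = 4 x (9 + 2) = 44
D(6) = 5 x (44 + 9) = 265
D(7) = 6 x (D(6) + D(5)) = 6 x (265 + 44)

Final answer: D(7) = 1854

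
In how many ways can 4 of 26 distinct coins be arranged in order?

P(26,4) = 26!/(26-4)! = 26!/22!.

Final answer: P(26,4) = 358800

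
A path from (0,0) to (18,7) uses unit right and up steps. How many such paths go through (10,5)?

Paths (0,0)->(10,5): C(15,5) = 3003.
Paths (10,5)->(18,7): C(10,2) = 45.
By multiplication principle: 3003 x 45.

Final answer: 135135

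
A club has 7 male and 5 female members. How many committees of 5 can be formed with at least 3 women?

Sum over valid woman counts:
C(5,3)C(7,2) = 210
C(5,4)C(7,1) = 35
C(5,5)C(7,0) = 1
Total: 210 + 35 + 1.

Final answer: 246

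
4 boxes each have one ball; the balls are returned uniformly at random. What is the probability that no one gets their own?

Use the recurrence D(n) = (n-1)(D(n-1) + D(n-2)) with D(0)=1, D(1)=0.
Building up: D(2)=1, D(3)=2, D(4)=9.
Total arrangements: 4! = 24.
Probability = D(4)/4! = 3/8.

Final answer: D(4)/4! = 9/24 = 0.375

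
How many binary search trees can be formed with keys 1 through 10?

The structures are counted by the Catalan number C_n. Here n = 10.
Using C_0 = 1 and C_(k+1) = C_k x 2(2k+1)/(k+2), build up term by term: C_1=1, C_2=2, C_3=5, C_4=14, C_5=42, C_6=132, C_7=429, C_8=1430, C_9=4862, C_10=16796.

Final answer: C_{10} = 16796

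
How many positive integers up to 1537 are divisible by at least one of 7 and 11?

Multiples of 7: 219. Multiples of 11: 139. Of both (lcm=77): 19.
By inclusion-exclusion: 219 + 139 - 19.

Final answer: 339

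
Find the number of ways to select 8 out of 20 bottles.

C(20,8) = 20!/(8! x 12!).

Final answer: \binom{20}{8} = 125970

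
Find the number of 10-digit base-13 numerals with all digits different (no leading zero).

First digit: 12 (nonzero). Second: 12 (not first). Third: 11, etc.
Total: 12 x 12 x 11 x 10 x 9 x 8 x 7 x 6 x 5 x 4.

Final answer: 958003200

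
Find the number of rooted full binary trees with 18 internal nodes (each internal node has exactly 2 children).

This is counted by the nth Catalan number C_n. Here n = 18.
Using C_0 = 1 and C_(k+1) = C_k x 2(2k+1)/(k+2), build up term by term: C_1=1, C_2=2, C_3=5, C_4=14, C_5=42, C_6=132, C_7=429, C_8=1430, C_9=4862, C_10=16796, C_11=58786, C_12=208012, C_13=742900, C_14=2674440, C_15=9694845, C_16=35357670, C_17=129644790, C_18=477638700.

Final answer: C_{18} = 477638700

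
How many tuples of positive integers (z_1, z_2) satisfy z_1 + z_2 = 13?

Substitute z'_i = z_i - 1 (so z'_i >= 0). Then sum z'_i = 13 - 2 = 11.
Stars and bars: C(11+2-1, 2-1) = C(12,1).

Final answer: C(12,1) = 12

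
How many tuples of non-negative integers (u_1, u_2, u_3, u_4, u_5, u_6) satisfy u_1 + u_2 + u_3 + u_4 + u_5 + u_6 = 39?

Stars and bars with 39 stars and 5 bars:
C(39+6-1, 6-1) = C(44,5).

Final answer: C(44,5) = 1086008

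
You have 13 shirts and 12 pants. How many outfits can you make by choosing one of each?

By the multiplication principle: 13 x 12.

Final answer: 156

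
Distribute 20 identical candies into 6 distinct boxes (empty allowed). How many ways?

Stars and bars: C(n+k-1, k-1) = C(25,5).

Final answer: C(25,5) = 53130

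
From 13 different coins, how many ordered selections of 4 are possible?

P(13,4) = 13!/(13-4)! = 13!/9!.

Final answer: P(13,4) = 17160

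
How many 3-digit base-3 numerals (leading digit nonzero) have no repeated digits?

First digit: 2 (nonzero). Second: 2 (not first). Third: 1, etc.
Total: 2 x 2 x 1.

Final answer: 4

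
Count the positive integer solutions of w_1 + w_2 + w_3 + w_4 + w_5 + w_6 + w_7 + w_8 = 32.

Substitute w'_i = w_i - 1 (so w'_i >= 0). Then sum w'_i = 32 - 8 = 24.
Stars and bars: C(24+8-1, 8-1) = C(31,7).

Final answer: C(31,7) = 2629575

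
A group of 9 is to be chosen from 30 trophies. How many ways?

C(30,9) = 30!/(9! x 21!).

Final answer: \binom{30}{9} = 14307150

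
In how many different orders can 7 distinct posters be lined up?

The number of ways to arrange 7 distinct objects is 7!.

Final answer: 7! = 5040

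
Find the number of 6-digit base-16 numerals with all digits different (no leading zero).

The leading digit has 15 choices (anything but zero); the next has 15 (anything but the first), then 14, and so on, one fewer each time.
Total: 15 x 15 x 14 x 13 x 12 x 11.

Final answer: 5405400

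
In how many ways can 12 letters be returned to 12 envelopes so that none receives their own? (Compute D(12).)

Use the recurrence D(n) = (n-1)(D(n-1) + D(n-2)) with D(0)=1, D(1)=0.
D(2) = 1 x (0 + 1) = 1
D(3) = 2 x (1 + 0) = 2
D(4) = 3 x (2 + 1) = 9
D(5) = 4 x (9 + 2) = 44
D(6) = 5 x (44 + 9) = 265
D(7) = 6 x (265 + 44) = 1854
D(8) = 7 x (1854 + 265) = 14833
D(9) = 8 x (14833 + 1854) = 133496
D(10) = 9 x (133496 + 14833) = 1334961
D(11) = 10 x (1334961 + 133496) = 14684570
D(12) = 11 x (D(11) + D(10)) = 11 x (14684570 + 1334961)

Final answer: D(12) = 176214841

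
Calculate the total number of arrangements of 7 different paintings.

The number of ways to arrange 7 distinct objects is 7!.

Final answer: 7! = 5040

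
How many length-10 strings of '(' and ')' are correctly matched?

This is a standard Catalan-number count: the answer is C_n. Here n = 5 (pairs).
Using C_0 = 1 and C_(k+1) = C_k x 2(2k+1)/(k+2), build up term by term: C_1=1, C_2=2, C_3=5, C_4=14, C_5=42.

Final answer: C_{5} = 42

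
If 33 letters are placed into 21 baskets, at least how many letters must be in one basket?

By the pigeonhole principle: ceiling(33/21).

Final answer: 2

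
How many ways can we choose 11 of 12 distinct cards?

C(12,11) = 12!/(11! x 1!).

Final answer: \binom{12}{11} = 12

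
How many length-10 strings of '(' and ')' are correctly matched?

This is counted by the nth Catalan number C_n. Here n = 5 (pairs).
Using C_0 = 1 and C_(k+1) = C_k x 2(2k+1)/(k+2), build up term by term: C_1=1, C_2=2, C_3=5, C_4=14, C_5=42.

Final answer: C_{5} = 42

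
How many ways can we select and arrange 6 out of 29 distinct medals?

P(29,6) = 29!/(29-6)! = 29!/23!.

Final answer: P(29,6) = 342014400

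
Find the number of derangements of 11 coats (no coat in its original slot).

Use the recurrence D(n) = (n-1)(D(n-1) + D(n-2)) with D(0)=1, D(1)=0.
D(2) = 1 x (0 + 1) = 1
D(3) = 2 x (1 + 0) = 2
D(4) = 3 x (2 + 1) = 9
D(5) = 4 x (9 + 2) = 44
D(6) = 5 x (44 + 9) = 265
D(7) = 6 x (265 + 44) = 1854
D(8) = 7 x (1854 + 265) = 14833
D(9) = 8 x (14833 + 1854) = 133496
D(10) = 9 x (133496 + 14833) = 1334961
D(11) = 10 x (D(10) + D(9)) = 10 x (1334961 + 133496)

Final answer: D(11) = 14684570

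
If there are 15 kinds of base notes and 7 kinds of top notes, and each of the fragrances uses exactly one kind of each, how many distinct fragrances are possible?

By the multiplication principle: 15 x 7.

Final answer: 105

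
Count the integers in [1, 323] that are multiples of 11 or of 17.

Multiples of 11: 29. Multiples of 17: 19. Of both (lcm=187): 1.
By inclusion-exclusion: 29 + 19 - 1.

Final answer: 47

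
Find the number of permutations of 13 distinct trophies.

The number of ways to arrange 13 distinct objects is 13!.

Final answer: 13! = 6227020800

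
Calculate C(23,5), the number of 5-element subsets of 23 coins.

C(23,5) = 23!/(5! x (23-5)!).

Final answer: C(23,5) = 33649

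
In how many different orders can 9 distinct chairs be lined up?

The number of ways to arrange 9 distinct objects is 9!.

Final answer: 9! = 362880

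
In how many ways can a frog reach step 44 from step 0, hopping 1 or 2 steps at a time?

Let f(n) count the ways. The last step is size 1 or 2, so f(n) = f(n-1) + f(n-2) with f(1)=1, f(2)=2.
Iterating the recurrence: f(1)=1, f(2)=2, f(3)=3, f(4)=5, f(5)=8, f(6)=13, f(7)=21, f(8)=34, f(9)=55, f(10)=89, f(11)=144, f(12)=233, f(13)=377, f(14)=610, f(15)=987, f(16)=1597, f(17)=2584, f(18)=4181, f(19)=6765, f(20)=10946, f(21)=17711, f(22)=28657, f(23)=46368, f(24)=75025, f(25)=121393, f(26)=196418, f(27)=317811, f(28)=514229, f(29)=832040, f(30)=1346269, f(31)=2178309, f(32)=3524578, f(33)=5702887, f(34)=9227465, f(35)=14930352, f(36)=24157817, f(37)=39088169, f(38)=63245986, f(39)=102334155, f(40)=165580141, f(41)=267914296, f(42)=433494437, f(43)=701408733, f(44)=1134903170.

Final answer: 1134903170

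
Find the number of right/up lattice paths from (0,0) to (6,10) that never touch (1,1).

Total paths to (6,10): C(16,10) = 8008.
Paths through (1,1): C(2,1) x C(14,9) = 4004.
Avoiding (1,1): 8008 - 4004.

Final answer: 4004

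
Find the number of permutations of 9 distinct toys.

The number of ways to arrange 9 distinct objects is 9!.

Final answer: 9! = 362880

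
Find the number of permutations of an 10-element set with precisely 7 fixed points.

Choose which 7 elements are fixed: C(10,7) = 120.
Derange the remaining 3 using D(j) = (j-1)(D(j-1) + D(j-2)), D(0)=1, D(1)=0: D(2)=1, D(3)=2.
Total: 120 x 2.

Final answer: C(10,7) D(3) = 240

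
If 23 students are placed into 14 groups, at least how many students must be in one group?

By the pigeonhole principle: ceiling(23/14).

Final answer: 2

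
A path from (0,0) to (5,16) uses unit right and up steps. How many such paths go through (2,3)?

Paths (0,0)->(2,3): C(5,3) = 10.
Paths (2,3)->(5,16): C(16,13) = 560.
By multiplication principle: 10 x 560.

Final answer: 5600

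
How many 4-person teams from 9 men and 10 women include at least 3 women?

Sum over valid woman counts:
C(10,3)C(9,1) = 1080
C(10,4)C(9,0) = 210
Total: 1080 + 210.

Final answer: 1290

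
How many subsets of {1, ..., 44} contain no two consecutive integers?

Condition on whether n belongs to the subset: if not, any valid subset of {1, ..., n-1} works (a(n-1)); if so, n-1 is excluded and the rest is a valid subset of {1, ..., n-2} (a(n-2)). Hence a(n) = a(n-1) + a(n-2), a(1)=2, a(2)=3.
Computing successive values: a(1)=2, a(2)=3, a(3)=5, a(4)=8, a(5)=13, a(6)=21, a(7)=34, a(8)=55, a(9)=89, a(10)=144, a(11)=233, a(12)=377, a(13)=610, a(14)=987, a(15)=1597, a(16)=2584, a(17)=4181, a(18)=6765, a(19)=10946, a(20)=17711, a(21)=28657, a(22)=46368, a(23)=75025, a(24)=121393, a(25)=196418, a(26)=317811, a(27)=514229, a(28)=832040, a(29)=1346269, a(30)=2178309, a(31)=3524578, a(32)=5702887, a(33)=9227465, a(34)=14930352, a(35)=24157817, a(36)=39088169, a(37)=63245986, a(38)=102334155, a(39)=165580141, a(40)=267914296, a(41)=433494437, a(42)=701408733, a(43)=1134903170, a(44)=1836311903.

Final answer: 1836311903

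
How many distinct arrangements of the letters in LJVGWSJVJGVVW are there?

Letters (G:2, J:3, L:1, S:1, V:4, W:2). Total letters: 13.
Permutations = 13!/(4! x 3! x 2! x 2!).

Final answer: 10810800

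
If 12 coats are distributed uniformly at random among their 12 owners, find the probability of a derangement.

Use the recurrence D(n) = (n-1)(D(n-1) + D(n-2)) with D(0)=1, D(1)=0.
Building up: D(2)=1, D(3)=2, D(4)=9, D(5)=44, D(6)=265, D(7)=1854, D(8)=14833, D(9)=133496, D(10)=1334961, D(11)=14684570, D(12)=176214841.
Total arrangements: 12! = 479001600.
Probability = D(12)/12! = 16019531/43545600.

Final answer: D(12)/12! = 176214841/479001600 = 0.367879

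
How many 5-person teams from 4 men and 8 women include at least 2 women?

Sum over valid woman counts:
C(8,2)C(4,3) = 112
C(8,3)C(4,2) = 336
C(8,4)C(4,1) = 280
C(8,5)C(4,0) = 56
Total: 112 + 336 + 280 + 56.

Final answer: 784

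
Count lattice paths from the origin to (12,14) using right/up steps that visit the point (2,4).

Paths (0,0)->(2,4): C(6,4) = 15.
Paths (2,4)->(12,14): C(20,10) = 184756.
By multiplication principle: 15 x 184756.

Final answer: 2771340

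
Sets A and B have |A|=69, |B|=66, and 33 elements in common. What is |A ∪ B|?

|A union B| = |A| + |B| - |A intersect B| = 69 + 66 - 33.

Final answer: 102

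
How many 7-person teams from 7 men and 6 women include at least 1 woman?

Sum over valid woman counts:
C(6,1)C(7,6) = 42
C(6,2)C(7,5) = 315
C(6,3)C(7,4) = 700
C(6,4)C(7,3) = 525
C(6,5)C(7,2) = 126
C(6,6)C(7,1) = 7
Total: 42 + 315 + 700 + 525 + 126 + 7.

Final answer: 1715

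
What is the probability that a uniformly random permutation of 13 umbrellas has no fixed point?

Derangements satisfy D(n) = (n-1)(D(n-1) + D(n-2)), starting from D(0)=1, D(1)=0.
Building up: D(2)=1, D(3)=2, D(4)=9, D(5)=44, D(6)=265, D(7)=1854, D(8)=14833, D(9)=133496, D(10)=1334961, D(11)=14684570, D(12)=176214841, D(13)=2290792932.
Total arrangements: 13! = 6227020800.
Probability = D(13)/13! = 63633137/172972800.

Final answer: D(13)/13! = 2290792932/6227020800 = 0.367879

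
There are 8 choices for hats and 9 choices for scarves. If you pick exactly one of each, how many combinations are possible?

By the multiplication principle: 8 x 9.

Final answer: 72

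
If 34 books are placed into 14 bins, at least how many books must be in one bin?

By the pigeonhole principle: ceiling(34/14).

Final answer: 3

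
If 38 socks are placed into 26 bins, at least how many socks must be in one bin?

By the pigeonhole principle: ceiling(38/26).

Final answer: 2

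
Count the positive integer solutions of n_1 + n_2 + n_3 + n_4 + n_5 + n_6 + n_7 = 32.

Substitute n'_i = n_i - 1 (so n'_i >= 0). Then sum n'_i = 32 - 7 = 25.
Stars and bars: C(25+7-1, 7-1) = C(31,6).

Final answer: C(31,6) = 736281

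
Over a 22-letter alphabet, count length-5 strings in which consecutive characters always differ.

First character: 22 choices. Each subsequent: 21 choices (must differ from the previous one).
Total: 22 x 21^4.

Final answer: 22 x 21^{4} = 4278582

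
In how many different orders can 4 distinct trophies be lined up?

The number of ways to arrange 4 distinct objects is 4!.

Final answer: 4! = 24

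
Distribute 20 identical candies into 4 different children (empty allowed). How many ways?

Stars and bars: C(n+k-1, k-1) = C(23,3).

Final answer: C(23,3) = 1771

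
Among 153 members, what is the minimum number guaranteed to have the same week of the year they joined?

There are 52 possible values for week of the year they joined. With 153 members and 52 categories, by pigeonhole: ceiling(153/52).

Final answer: 3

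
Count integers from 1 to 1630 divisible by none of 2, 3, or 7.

|div by 2|=815, |div by 3|=543, |div by 7|=232.
|div by 2&3|=271, |div by 2&7|=116, |div by 3&7|=77, |div by all|=38.
By inclusion-exclusion, divisible by at least one: 815+543+232-271-116-77+38 = 1164.
Not divisible by any: 1630 - 1164.

Final answer: 466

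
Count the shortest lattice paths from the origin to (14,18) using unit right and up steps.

Each path has 14 right steps and 18 up steps in some order (32 steps total).
Choose which 18 of the 32 steps are up: C(32,18).

Final answer: C(32,18) = 471435600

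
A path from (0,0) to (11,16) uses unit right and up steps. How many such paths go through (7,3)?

Paths (0,0)->(7,3): C(10,3) = 120.
Paths (7,3)->(11,16): C(17,13) = 2380.
By multiplication principle: 120 x 2380.

Final answer: 285600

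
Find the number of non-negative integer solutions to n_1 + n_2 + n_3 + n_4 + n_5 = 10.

Stars and bars with 10 stars and 4 bars:
C(10+5-1, 5-1) = C(14,4).

Final answer: C(14,4) = 1001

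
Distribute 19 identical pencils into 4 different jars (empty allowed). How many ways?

Stars and bars: C(n+k-1, k-1) = C(22,3).

Final answer: C(22,3) = 1540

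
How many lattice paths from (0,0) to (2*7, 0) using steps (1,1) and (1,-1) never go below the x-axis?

Total monotonic paths to (7,7): C(14,7) = 3432.
By the reflection principle, paths that go above the diagonal number C(14,8) = 3003.
Valid Dyck paths: 3432 - 3003.
(Equivalently, C_{7} = C(14,7)/8 = 3432/8.)

Final answer: C_{7} = 429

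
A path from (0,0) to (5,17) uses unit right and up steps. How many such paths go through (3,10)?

Paths (0,0)->(3,10): C(13,10) = 286.
Paths (3,10)->(5,17): C(9,7) = 36.
By multiplication principle: 286 x 36.

Final answer: 10296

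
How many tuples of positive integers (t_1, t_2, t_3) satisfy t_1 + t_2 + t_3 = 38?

Substitute t'_i = t_i - 1 (so t'_i >= 0). Then sum t'_i = 38 - 3 = 35.
Stars and bars: C(35+3-1, 3-1) = C(37,2).

Final answer: C(37,2) = 666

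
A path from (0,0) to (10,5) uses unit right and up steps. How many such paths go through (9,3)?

Paths (0,0)->(9,3): C(12,3) = 220.
Paths (9,3)->(10,5): C(3,2) = 3.
By multiplication principle: 220 x 3.

Final answer: 660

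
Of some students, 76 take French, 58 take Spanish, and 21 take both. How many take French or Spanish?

|A union B| = |A| + |B| - |A intersect B| = 76 + 58 - 21.

Final answer: 113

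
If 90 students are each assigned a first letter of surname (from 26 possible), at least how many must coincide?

There are 26 possible values for first letter of surname. With 90 students and 26 categories, by pigeonhole: ceiling(90/26).

Final answer: 4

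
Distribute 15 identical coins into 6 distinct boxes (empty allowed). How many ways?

Stars and bars: C(n+k-1, k-1) = C(20,5).

Final answer: C(20,5) = 15504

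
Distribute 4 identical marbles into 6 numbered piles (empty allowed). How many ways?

Stars and bars: C(n+k-1, k-1) = C(9,5).

Final answer: C(9,5) = 126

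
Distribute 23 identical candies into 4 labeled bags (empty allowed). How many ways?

Stars and bars: C(n+k-1, k-1) = C(26,3).

Final answer: C(26,3) = 2600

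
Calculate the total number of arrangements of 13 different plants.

The number of ways to arrange 13 distinct objects is 13!.

Final answer: 13! = 6227020800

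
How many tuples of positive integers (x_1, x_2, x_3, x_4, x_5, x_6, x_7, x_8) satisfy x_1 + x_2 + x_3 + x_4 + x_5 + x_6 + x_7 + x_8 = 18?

Substitute x'_i = x_i - 1 (so x'_i >= 0). Then sum x'_i = 18 - 8 = 10.
Stars and bars: C(10+8-1, 8-1) = C(17,7).

Final answer: C(17,7) = 19448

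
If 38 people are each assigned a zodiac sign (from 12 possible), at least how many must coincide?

There are 12 possible values for zodiac sign. With 38 people and 12 categories, by pigeonhole: ceiling(38/12).

Final answer: 4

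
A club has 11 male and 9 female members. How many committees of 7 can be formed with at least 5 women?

Sum over valid woman counts:
C(9,5)C(11,2) = 6930
C(9,6)C(11,1) = 924
C(9,7)C(11,0) = 36
Total: 6930 + 924 + 36.

Final answer: 7890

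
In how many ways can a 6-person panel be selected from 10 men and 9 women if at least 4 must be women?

Sum over valid woman counts:
C(9,4)C(10,2) = 5670
C(9,5)C(10,1) = 1260
C(9,6)C(10,0) = 84
Total: 5670 + 1260 + 84.

Final answer: 7014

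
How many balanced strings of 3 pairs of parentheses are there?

This is a standard Catalan-number count: the answer is C_n. Here n = 3 (pairs).
Using C_0 = 1 and C_(k+1) = C_k x 2(2k+1)/(k+2), build up term by term: C_1=1, C_2=2, C_3=5.

Final answer: C_{3} = 5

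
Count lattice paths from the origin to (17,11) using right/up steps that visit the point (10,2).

Paths (0,0)->(10,2): C(12,2) = 66.
Paths (10,2)->(17,11): C(16,9) = 11440.
By multiplication principle: 66 x 11440.

Final answer: 755040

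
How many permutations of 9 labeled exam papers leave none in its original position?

Use the recurrence D(n) = (n-1)(D(n-1) + D(n-2)) with D(0)=1, D(1)=0.
D(2) = 1 x (0 + 1) = 1
D(3) = 2 x (1 + 0) = 2
D(4) = 3 x (2 + 1) = 9
D(5) = 4 x (9 + 2) = 44
D(6) = 5 x (44 + 9) = 265
D(7) = 6 x (265 + 44) = 1854
D(8) = 7 x (1854 + 265) = 14833
D(9) = 8 x (D(8) + D(7)) = 8 x (14833 + 1854)

Final answer: D(9) = 133496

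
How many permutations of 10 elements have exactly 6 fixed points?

Choose which 6 elements are fixed: C(10,6) = 210.
Derange the remaining 4 using D(j) = (j-1)(D(j-1) + D(j-2)), D(0)=1, D(1)=0: D(2)=1, D(3)=2, D(4)=9.
Total: 210 x 9.

Final answer: C(10,6) D(4) = 1890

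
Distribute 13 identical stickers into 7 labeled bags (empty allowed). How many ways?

Stars and bars: C(n+k-1, k-1) = C(19,6).

Final answer: C(19,6) = 27132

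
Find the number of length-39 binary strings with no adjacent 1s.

A valid string ends in 0 (append to any length-(n-1) valid string) or in 01 (append to any length-(n-2) valid string), so a(n) = a(n-1) + a(n-2) with a(1)=2, a(2)=3.
Computing successive values: a(1)=2, a(2)=3, a(3)=5, a(4)=8, a(5)=13, a(6)=21, a(7)=34, a(8)=55, a(9)=89, a(10)=144, a(11)=233, a(12)=377, a(13)=610, a(14)=987, a(15)=1597, a(16)=2584, a(17)=4181, a(18)=6765, a(19)=10946, a(20)=17711, a(21)=28657, a(22)=46368, a(23)=75025, a(24)=121393, a(25)=196418, a(26)=317811, a(27)=514229, a(28)=832040, a(29)=1346269, a(30)=2178309, a(31)=3524578, a(32)=5702887, a(33)=9227465, a(34)=14930352, a(35)=24157817, a(36)=39088169, a(37)=63245986, a(38)=102334155, a(39)=165580141.

Final answer: 165580141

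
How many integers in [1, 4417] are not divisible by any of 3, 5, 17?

|div by 3|=1472, |div by 5|=883, |div by 17|=259.
|div by 3&5|=294, |div by 3&17|=86, |div by 5&17|=51, |div by all|=17.
By inclusion-exclusion, divisible by at least one: 1472+883+259-294-86-51+17 = 2200.
Not divisible by any: 4417 - 2200.

Final answer: 2217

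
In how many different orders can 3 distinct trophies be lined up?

The number of ways to arrange 3 distinct objects is 3!.

Final answer: 3! = 6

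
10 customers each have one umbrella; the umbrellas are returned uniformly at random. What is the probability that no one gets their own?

Use the recurrence D(n) = (n-1)(D(n-1) + D(n-2)) with D(0)=1, D(1)=0.
Building up: D(2)=1, D(3)=2, D(4)=9, D(5)=44, D(6)=265, D(7)=1854, D(8)=14833, D(9)=133496, D(10)=1334961.
Total arrangements: 10! = 3628800.
Probability = D(10)/10! = 16481/44800.

Final answer: D(10)/10! = 1334961/3628800 = 0.367879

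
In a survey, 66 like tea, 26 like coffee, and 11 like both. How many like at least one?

|A union B| = |A| + |B| - |A intersect B| = 66 + 26 - 11.

Final answer: 81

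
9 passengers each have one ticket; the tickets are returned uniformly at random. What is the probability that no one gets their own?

Use the recurrence D(n) = (n-1)(D(n-1) + D(n-2)) with D(0)=1, D(1)=0.
Building up: D(2)=1, D(3)=2, D(4)=9, D(5)=44, D(6)=265, D(7)=1854, D(8)=14833, D(9)=133496.
Total arrangements: 9! = 362880.
Probability = D(9)/9! = 16687/45360.

Final answer: D(9)/9! = 133496/362880 = 0.367879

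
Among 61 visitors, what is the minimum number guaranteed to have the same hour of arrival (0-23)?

There are 24 possible values for hour of arrival (0-23). With 61 visitors and 24 categories, by pigeonhole: ceiling(61/24).

Final answer: 3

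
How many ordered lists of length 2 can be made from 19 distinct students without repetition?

P(19,2) = 19!/(19-2)! = 19!/17!.

Final answer: P(19,2) = 342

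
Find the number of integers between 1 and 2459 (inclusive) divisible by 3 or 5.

Multiples of 3: 819. Multiples of 5: 491. Of both (lcm=15): 163.
By inclusion-exclusion: 819 + 491 - 163.

Final answer: 1147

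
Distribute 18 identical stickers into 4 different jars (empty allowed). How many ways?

Stars and bars: C(n+k-1, k-1) = C(21,3).

Final answer: C(21,3) = 1330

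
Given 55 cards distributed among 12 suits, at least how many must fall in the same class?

By pigeonhole with 55 objects and 12 categories: ceiling(55/12).

Final answer: 5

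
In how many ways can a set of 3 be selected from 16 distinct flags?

C(16,3) = 16!/(3! x 13!).

Final answer: \binom{16}{3} = 560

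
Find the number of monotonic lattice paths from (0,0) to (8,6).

Each path has 8 right steps and 6 up steps in some order (14 steps total).
Choose which 6 of the 14 steps are up: C(14,6).

Final answer: C(14,6) = 3003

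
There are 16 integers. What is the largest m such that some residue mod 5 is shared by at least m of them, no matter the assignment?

There are 5 possible values for residue mod 5. With 16 integers and 5 categories, by pigeonhole: ceiling(16/5).

Final answer: 4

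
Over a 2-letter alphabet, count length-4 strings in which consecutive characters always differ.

First character: 2 choices. Each subsequent: 1 choices (must differ from the previous one).
Total: 2 x 1^3.

Final answer: 2 x 1^{3} = 2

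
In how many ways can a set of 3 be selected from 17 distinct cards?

C(17,3) = 17!/(3! x (17-3)!).

Final answer: C(17,3) = 680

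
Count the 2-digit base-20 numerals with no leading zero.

Leading digit: 19 options (nonzero). Other 1 digit(s): 20 options each.
Total: 19 x 20^1.

Final answer: 380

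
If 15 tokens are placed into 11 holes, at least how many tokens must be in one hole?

By the pigeonhole principle: ceiling(15/11).

Final answer: 2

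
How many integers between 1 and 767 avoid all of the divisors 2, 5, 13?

|div by 2|=383, |div by 5|=153, |div by 13|=59.
|div by 2&5|=76, |div by 2&13|=29, |div by 5&13|=11, |div by all|=5.
By inclusion-exclusion, divisible by at least one: 383+153+59-76-29-11+5 = 484.
Not divisible by any: 767 - 484.

Final answer: 283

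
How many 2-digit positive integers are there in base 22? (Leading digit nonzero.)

In base 22, the leading digit has 21 choices (1..21); each of the remaining 1 digits has 22 choices.
Total: 21 x 22^1.

Final answer: 462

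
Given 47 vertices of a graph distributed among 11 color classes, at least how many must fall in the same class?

By pigeonhole with 47 objects and 11 categories: ceiling(47/11).

Final answer: 5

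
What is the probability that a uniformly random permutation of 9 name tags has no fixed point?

Derangements satisfy D(n) = (n-1)(D(n-1) + D(n-2)), starting from D(0)=1, D(1)=0.
Building up: D(2)=1, D(3)=2, D(4)=9, D(5)=44, D(6)=265, D(7)=1854, D(8)=14833, D(9)=133496.
Total arrangements: 9! = 362880.
Probability = D(9)/9! = 16687/45360.

Final answer: D(9)/9! = 133496/362880 = 0.367879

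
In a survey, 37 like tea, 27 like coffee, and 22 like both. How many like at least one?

|A union B| = |A| + |B| - |A intersect B| = 37 + 27 - 22.

Final answer: 42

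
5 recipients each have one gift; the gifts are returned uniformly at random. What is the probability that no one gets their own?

Use the recurrence D(n) = (n-1)(D(n-1) + D(n-2)) with D(0)=1, D(1)=0.
Building up: D(2)=1, D(3)=2, D(4)=9, D(5)=44.
Total arrangements: 5! = 120.
Probability = D(5)/5! = 11/30.

Final answer: D(5)/5! = 44/120 = 0.366667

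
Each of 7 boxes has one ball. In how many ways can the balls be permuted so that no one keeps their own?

D(n) = (n-1)(D(n-1) + D(n-2)), D(0)=1, D(1)=0.
D(2) = 1 x (0 + 1) = 1
D(3) = 2 x (1 + 0) = 2
D(4) = 3 x (2 + 1) = 9
D(5) = 4 x (9 + 2) = 44
D(6) = 5 x (44 + 9) = 265
D(7) = 6 x (D(6) + D(5)) = 6 x (265 + 44)

Final answer: D(7) = 1854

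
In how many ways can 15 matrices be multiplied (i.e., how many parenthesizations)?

This is counted by the nth Catalan number C_n. Here n = 15 - 1 = 14.
C_n = C(2n,n) - C(2n,n+1), so C_{14} = C(28,14) - C(28,15) = 40116600 - 37442160.

Final answer: C_{14} = 2674440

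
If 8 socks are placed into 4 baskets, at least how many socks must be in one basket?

By the pigeonhole principle: ceiling(8/4).

Final answer: 2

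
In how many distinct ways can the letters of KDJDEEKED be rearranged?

Letters (D:3, E:3, J:1, K:2). Total letters: 9.
Permutations = 9!/(3! x 3! x 2!).

Final answer: 5040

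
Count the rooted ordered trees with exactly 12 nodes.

This is counted by the nth Catalan number C_n. Here n = 12 - 1 = 11.
C_n = C(2n,n) - C(2n,n+1), so C_{11} = C(22,11) - C(22,12) = 705432 - 646646.

Final answer: C_{11} = 58786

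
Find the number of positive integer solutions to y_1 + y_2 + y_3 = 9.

Substitute y'_i = y_i - 1 (so y'_i >= 0). Then sum y'_i = 9 - 3 = 6.
Stars and bars: C(6+3-1, 3-1) = C(8,2).

Final answer: C(8,2) = 28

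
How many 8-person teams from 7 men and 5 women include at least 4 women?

Sum over valid woman counts:
C(5,4)C(7,4) = 175
C(5,5)C(7,3) = 35
Total: 175 + 35.

Final answer: 210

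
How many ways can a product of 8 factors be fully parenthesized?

This is counted by the nth Catalan number C_n. Here n = 8 - 1 = 7.
Using C_0 = 1 and C_(k+1) = C_k x 2(2k+1)/(k+2), build up term by term: C_1=1, C_2=2, C_3=5, C_4=14, C_5=42, C_6=132, C_7=429.

Final answer: C_{7} = 429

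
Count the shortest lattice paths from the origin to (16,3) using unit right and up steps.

Each path has 16 right steps and 3 up steps in some order (19 steps total).
Choose which 3 of the 19 steps are up: C(19,3).

Final answer: C(19,3) = 969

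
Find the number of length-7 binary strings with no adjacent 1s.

A valid string ends in 0 (append to any length-(n-1) valid string) or in 01 (append to any length-(n-2) valid string), so a(n) = a(n-1) + a(n-2) with a(1)=2, a(2)=3.
Iterating the recurrence: a(1)=2, a(2)=3, a(3)=5, a(4)=8, a(5)=13, a(6)=21, a(7)=34.

Final answer: 34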